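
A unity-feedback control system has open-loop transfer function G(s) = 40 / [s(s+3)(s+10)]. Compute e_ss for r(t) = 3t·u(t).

2.25

The open loop has one pole at the origin → type 1 system.
K_v = lim_{s→0} s·G(s) = 40 / (3·10) = 4/3.
e_ss = 3/K_v = 3/(4/3) = 2.25.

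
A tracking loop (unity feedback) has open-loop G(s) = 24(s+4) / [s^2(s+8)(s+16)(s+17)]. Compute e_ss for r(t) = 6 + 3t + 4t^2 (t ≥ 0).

The open loop has two poles at the origin → type 2 system. Treating each term separately:
  • 6: tracked with zero error.
  • 3t: tracked with zero error.
  • 4t^2: e_ss = 8/K_a with K_a=3/68 → 544/3.
Total e_ss = 544/3.

544/3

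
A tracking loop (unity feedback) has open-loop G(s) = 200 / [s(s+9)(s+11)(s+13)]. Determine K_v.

200/1287

System type = 1 (one pole at s=0).
K_v = lim_{s→0} s·G(s) = 200 / (9·11·13) = 200/1287.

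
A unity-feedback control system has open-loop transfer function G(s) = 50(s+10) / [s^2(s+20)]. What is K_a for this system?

Two free integrators in G(s): this is a type 2 system.
K_a = lim_{s→0} s^2·G(s) = 50·10 / (20) = 25.

25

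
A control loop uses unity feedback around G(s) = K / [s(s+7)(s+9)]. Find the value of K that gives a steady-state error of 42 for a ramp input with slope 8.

One free integrator in G(s): this is a type 1 system.
K_v = lim_{s→0} s·G(s) = K / (7·9) = (1/63)·K.
e_ss = 8/K_v = 42 ⇒ K_v = 4/21 ⇒ K = (4/21)/(1/63) = 12.

12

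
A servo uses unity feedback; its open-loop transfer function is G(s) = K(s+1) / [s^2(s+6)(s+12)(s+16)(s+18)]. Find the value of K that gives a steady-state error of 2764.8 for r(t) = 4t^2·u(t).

60

System type = 2 (two poles at s=0).
K_a = lim_{s→0} s^2·G(s) = K·1 / (6·12·16·18) = (1/20736)·K.
e_ss = 8/K_a = 2764.8 ⇒ K_a = 5/1728 ⇒ K = (5/1728)/(1/20736) = 60.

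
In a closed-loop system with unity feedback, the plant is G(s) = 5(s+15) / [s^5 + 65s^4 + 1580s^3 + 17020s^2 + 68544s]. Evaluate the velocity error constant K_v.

Lowest-order denominator term is 68544s, so the open loop has 1 pole at the origin → type 1 system.
K_v = lim_{s→0} s·G(s) = 5·15 / 68544 = 25/22848.

25/22848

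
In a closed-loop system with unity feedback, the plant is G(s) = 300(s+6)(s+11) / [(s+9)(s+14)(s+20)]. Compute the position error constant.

55/7

No free integrators in G(s): this is a type 0 system.
K_p = lim_{s→0} G(s) = 300·6·11 / (9·14·20) = 55/7.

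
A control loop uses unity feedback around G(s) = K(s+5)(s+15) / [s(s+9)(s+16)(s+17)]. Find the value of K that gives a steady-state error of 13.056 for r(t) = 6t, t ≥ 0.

15

The open loop has one pole at the origin → type 1 system.
K_v = lim_{s→0} s·G(s) = K·5·15 / (9·16·17) = (25/816)·K.
e_ss = 6/K_v = 13.056 ⇒ K_v = 125/272 ⇒ K = (125/272)/(25/816) = 15.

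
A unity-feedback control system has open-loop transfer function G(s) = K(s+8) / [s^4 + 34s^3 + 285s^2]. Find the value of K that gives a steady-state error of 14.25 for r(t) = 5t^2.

The denominator has no term below 285s^2 — 2 poles at s=0, type 2.
K_a = lim_{s→0} s^2·G(s) = K·8 / 285 = (8/285)·K.
e_ss = 10/K_a = 14.25 ⇒ K_a = 40/57 ⇒ K = (40/57)/(8/285) = 25.

25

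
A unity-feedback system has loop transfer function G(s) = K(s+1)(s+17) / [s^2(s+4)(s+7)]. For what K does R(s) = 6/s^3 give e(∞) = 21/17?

G(s) has two factors of s in the denominator, so the system is type 2.
K_a = lim_{s→0} s^2·G(s) = K·1·17 / (4·7) = (17/28)·K.
e_ss = 6/K_a = 21/17 ⇒ K_a = 34/7 ⇒ K = (34/7)/(17/28) = 8.

8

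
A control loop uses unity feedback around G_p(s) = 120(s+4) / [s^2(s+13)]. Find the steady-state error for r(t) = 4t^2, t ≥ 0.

13/60

Two free integrators in G_p(s): this is a type 2 system.
K_a = lim_{s→0} s^2·G_p(s) = 120·4 / (13) = 480/13.
r(t) = 4t^2 gives R(s) = 8/s^3.
e_ss = 8/K_a = 8/(480/13) = 13/60.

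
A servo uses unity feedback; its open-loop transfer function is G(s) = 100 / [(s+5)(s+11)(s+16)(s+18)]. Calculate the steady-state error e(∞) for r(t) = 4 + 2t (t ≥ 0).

The open loop has no poles at the origin → type 0 system. By superposition:
  • 4: e_ss = 4/(1+K_p) with K_p=5/792 → 3168/797.
  • 2t: a type-0 system cannot track it, e_ss → ∞.
The unbounded component dominates.

infinity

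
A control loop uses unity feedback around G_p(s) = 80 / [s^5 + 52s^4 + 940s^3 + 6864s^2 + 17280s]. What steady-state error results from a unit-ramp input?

Factoring s from the denominator leaves a polynomial with constant term 17280, so the system is type 1.
K_v = lim_{s→0} s·G_p(s) = 80 / 17280 = 1/216.
e_ss = 1/K_v = 1/(1/216) = 216.

216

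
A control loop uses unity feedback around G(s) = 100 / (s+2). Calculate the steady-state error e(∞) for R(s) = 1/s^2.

No free integrators in G(s): this is a type 0 system.
K_v = lim_{s→0} s·G(s) = 0; the steady-state error to this ramp input grows without bound.

infinity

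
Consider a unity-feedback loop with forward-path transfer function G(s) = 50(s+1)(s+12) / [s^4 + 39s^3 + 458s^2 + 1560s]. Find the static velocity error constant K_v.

Factoring s from the denominator leaves a polynomial with constant term 1560, so the system is type 1.
K_v = lim_{s→0} s·G(s) = 50·1·12 / 1560 = 5/13.

5/13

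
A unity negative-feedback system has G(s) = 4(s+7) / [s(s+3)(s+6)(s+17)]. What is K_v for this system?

14/153

System type = 1 (one pole at s=0).
K_v = lim_{s→0} s·G(s) = 4·7 / (3·6·17) = 14/153.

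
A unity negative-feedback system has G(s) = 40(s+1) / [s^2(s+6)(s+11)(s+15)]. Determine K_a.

4/99

Two free integrators in G(s): this is a type 2 system.
K_a = lim_{s→0} s^2·G(s) = 40·1 / (6·11·15) = 4/99.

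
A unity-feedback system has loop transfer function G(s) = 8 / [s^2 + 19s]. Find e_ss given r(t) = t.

2.375

Factoring s from the denominator leaves a polynomial with constant term 19, so the system is type 1.
K_v = lim_{s→0} s·G(s) = 8 / 19 = 8/19.
e_ss = 1/K_v = 1/(8/19) = 2.375.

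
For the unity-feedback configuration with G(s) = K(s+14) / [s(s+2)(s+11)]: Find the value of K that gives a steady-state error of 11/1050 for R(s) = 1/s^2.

150

The open loop has one pole at the origin → type 1 system.
K_v = lim_{s→0} s·G(s) = K·14 / (2·11) = (7/11)·K.
e_ss = 1/K_v = 11/1050 ⇒ K_v = 1050/11 ⇒ K = (1050/11)/(7/11) = 150.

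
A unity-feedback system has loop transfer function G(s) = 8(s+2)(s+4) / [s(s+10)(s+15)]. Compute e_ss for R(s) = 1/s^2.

The open loop has one pole at the origin → type 1 system.
K_v = lim_{s→0} s·G(s) = 8·2·4 / (10·15) = 32/75.
e_ss = 1/K_v = 1/(32/75) = 75/32.

75/32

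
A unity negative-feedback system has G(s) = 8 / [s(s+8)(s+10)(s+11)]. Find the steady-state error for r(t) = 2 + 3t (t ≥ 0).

G(s) has one factor of s in the denominator, so the system is type 1. Taking each input component in turn:
  • 2: tracked with zero error.
  • 3t: e_ss = 3/K_v with K_v=1/110 → 330.
Total e_ss = 330.

330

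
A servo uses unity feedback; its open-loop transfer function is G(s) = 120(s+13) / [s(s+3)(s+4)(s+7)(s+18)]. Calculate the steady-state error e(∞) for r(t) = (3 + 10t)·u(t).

126/13

System type = 1 (one pole at s=0). Treating each term separately:
  • 3: tracked with zero error.
  • 10t: e_ss = 10/K_v with K_v=65/63 → 126/13.
Total e_ss = 126/13.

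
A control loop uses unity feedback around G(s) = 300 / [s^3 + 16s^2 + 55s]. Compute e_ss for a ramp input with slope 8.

22/15

The denominator has no term below 55s — 1 pole at s=0, type 1.
K_v = lim_{s→0} s·G(s) = 300 / 55 = 60/11.
e_ss = 8/K_v = 8/(60/11) = 22/15.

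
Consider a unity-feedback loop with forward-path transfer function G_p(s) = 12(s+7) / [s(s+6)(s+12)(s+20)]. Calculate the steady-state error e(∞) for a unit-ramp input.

120/7

G_p(s) has one factor of s in the denominator, so the system is type 1.
K_v = lim_{s→0} s·G_p(s) = 12·7 / (6·12·20) = 7/120.
e_ss = 1/K_v = 1/(7/120) = 120/7.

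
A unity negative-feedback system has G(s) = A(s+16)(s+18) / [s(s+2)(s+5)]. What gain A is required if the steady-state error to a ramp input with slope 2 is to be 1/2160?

150

The open loop has one pole at the origin → type 1 system.
K_v = lim_{s→0} s·G(s) = A·16·18 / (2·5) = 28.8·A.
e_ss = 2/K_v = 1/2160 ⇒ K_v = 4320 ⇒ A = 4320/28.8 = 150.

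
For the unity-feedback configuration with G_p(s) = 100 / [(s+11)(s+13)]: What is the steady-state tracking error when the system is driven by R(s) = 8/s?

1144/243

The open loop has no poles at the origin → type 0 system.
K_p = lim_{s→0} G_p(s) = 100 / (11·13) = 100/143.
e_ss = 8/(1 + K_p) = 8/(243/143) = 1144/243.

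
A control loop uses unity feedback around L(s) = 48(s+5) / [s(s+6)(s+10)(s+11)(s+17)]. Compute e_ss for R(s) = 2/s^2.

L(s) has one factor of s in the denominator, so the system is type 1.
K_v = lim_{s→0} s·L(s) = 48·5 / (6·10·11·17) = 4/187.
e_ss = 2/K_v = 2/(4/187) = 93.5.

93.5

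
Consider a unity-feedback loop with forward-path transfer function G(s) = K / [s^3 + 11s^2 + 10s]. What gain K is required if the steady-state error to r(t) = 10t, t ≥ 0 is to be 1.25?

The denominator has no term below 10s — 1 pole at s=0, type 1.
K_v = lim_{s→0} s·G(s) = K / 10 = 0.1·K.
e_ss = 10/K_v = 1.25 ⇒ K_v = 8 ⇒ K = 8/0.1 = 80.

80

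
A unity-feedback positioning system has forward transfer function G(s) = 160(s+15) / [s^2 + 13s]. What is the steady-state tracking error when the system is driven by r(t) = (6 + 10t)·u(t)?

Factoring s from the denominator leaves a polynomial with constant term 13, so the system is type 1. Treating each term separately:
  • 6: tracked with zero error.
  • 10t: e_ss = 10/K_v with K_v=2400/13 → 13/240.
Total e_ss = 13/240.

13/240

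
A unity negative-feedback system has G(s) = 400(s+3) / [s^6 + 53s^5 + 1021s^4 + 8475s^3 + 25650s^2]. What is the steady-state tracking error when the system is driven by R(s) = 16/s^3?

Lowest-order denominator term is 25650s^2, so the open loop has 2 poles at the origin → type 2 system.
K_a = lim_{s→0} s^2·G(s) = 400·3 / 25650 = 8/171.
r(t) = 8t^2 gives R(s) = 16/s^3.
e_ss = 16/K_a = 16/(8/171) = 342.

342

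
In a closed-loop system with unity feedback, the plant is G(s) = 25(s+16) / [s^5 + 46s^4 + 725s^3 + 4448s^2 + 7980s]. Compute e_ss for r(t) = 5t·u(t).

The denominator has no term below 7980s — 1 pole at s=0, type 1.
K_v = lim_{s→0} s·G(s) = 25·16 / 7980 = 20/399.
e_ss = 5/K_v = 5/(20/399) = 99.75.

99.75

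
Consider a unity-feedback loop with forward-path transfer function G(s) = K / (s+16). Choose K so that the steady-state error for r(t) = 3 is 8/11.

50

G(s) has no factors of s in the denominator, so the system is type 0.
K_p = lim_{s→0} G(s) = K / (16) = 0.0625·K.
e_ss = 3/(1 + K_p) = 8/11 ⇒ 1 + 0.0625·K = 4.125 ⇒ K = 50.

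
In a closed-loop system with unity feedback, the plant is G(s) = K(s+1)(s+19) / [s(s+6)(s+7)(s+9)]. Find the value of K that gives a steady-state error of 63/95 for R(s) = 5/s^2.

The open loop has one pole at the origin → type 1 system.
K_v = lim_{s→0} s·G(s) = K·1·19 / (6·7·9) = (19/378)·K.
e_ss = 5/K_v = 63/95 ⇒ K_v = 475/63 ⇒ K = (475/63)/(19/378) = 150.

150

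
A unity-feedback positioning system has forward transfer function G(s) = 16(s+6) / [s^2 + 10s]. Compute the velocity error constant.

Factoring s from the denominator leaves a polynomial with constant term 10, so the system is type 1.
K_v = lim_{s→0} s·G(s) = 16·6 / 10 = 9.6.

9.6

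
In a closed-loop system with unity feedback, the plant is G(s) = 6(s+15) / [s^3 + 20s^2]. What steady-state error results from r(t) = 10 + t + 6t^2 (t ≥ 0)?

8/3

Lowest-order denominator term is 20s^2, so the open loop has 2 poles at the origin → type 2 system. Taking each input component in turn:
  • 10: tracked with zero error.
  • t: tracked with zero error.
  • 6t^2: e_ss = 12/K_a with K_a=4.5 → 8/3.
Total e_ss = 8/3.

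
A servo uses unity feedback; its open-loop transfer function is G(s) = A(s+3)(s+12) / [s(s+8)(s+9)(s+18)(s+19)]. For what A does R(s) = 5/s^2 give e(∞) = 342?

10

System type = 1 (one pole at s=0).
K_v = lim_{s→0} s·G(s) = A·3·12 / (8·9·18·19) = (1/684)·A.
e_ss = 5/K_v = 342 ⇒ K_v = 5/342 ⇒ A = (5/342)/(1/684) = 10.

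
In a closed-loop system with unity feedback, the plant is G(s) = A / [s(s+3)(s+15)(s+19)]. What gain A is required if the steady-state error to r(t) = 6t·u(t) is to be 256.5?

The open loop has one pole at the origin → type 1 system.
K_v = lim_{s→0} s·G(s) = A / (3·15·19) = (1/855)·A.
e_ss = 6/K_v = 256.5 ⇒ K_v = 4/171 ⇒ A = (4/171)/(1/855) = 20.

20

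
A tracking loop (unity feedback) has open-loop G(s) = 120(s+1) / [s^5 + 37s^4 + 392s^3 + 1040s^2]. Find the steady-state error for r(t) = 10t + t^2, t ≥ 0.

Factoring s^2 from the denominator leaves a polynomial with constant term 1040, so the system is type 2. By superposition:
  • 10t: tracked with zero error.
  • t^2: e_ss = 2/K_a with K_a=3/26 → 52/3.
Total e_ss = 52/3.

52/3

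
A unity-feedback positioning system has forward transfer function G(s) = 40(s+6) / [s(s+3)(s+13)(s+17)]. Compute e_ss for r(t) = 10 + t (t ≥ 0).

2.7625

System type = 1 (one pole at s=0). Treating each term separately:
  • 10: tracked with zero error.
  • t: e_ss = 1/K_v with K_v=80/221 → 2.7625.
Total e_ss = 2.7625.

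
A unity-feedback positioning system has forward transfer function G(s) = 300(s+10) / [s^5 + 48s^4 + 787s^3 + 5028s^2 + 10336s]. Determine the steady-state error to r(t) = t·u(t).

Lowest-order denominator term is 10336s, so the open loop has 1 pole at the origin → type 1 system.
K_v = lim_{s→0} s·G(s) = 300·10 / 10336 = 375/1292.
e_ss = 1/K_v = 1/(375/1292) = 1292/375.

1292/375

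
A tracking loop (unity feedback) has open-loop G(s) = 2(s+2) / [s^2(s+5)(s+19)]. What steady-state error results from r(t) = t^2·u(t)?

47.5

Two free integrators in G(s): this is a type 2 system.
K_a = lim_{s→0} s^2·G(s) = 2·2 / (5·19) = 4/95.
r(t) = t^2 gives R(s) = 2/s^3.
e_ss = 2/K_a = 2/(4/95) = 47.5.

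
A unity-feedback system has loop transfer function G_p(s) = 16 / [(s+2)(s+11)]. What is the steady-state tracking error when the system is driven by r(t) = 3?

G_p(s) has no factors of s in the denominator, so the system is type 0.
K_p = lim_{s→0} G_p(s) = 16 / (2·11) = 8/11.
e_ss = 3/(1 + K_p) = 3/(19/11) = 33/19.

33/19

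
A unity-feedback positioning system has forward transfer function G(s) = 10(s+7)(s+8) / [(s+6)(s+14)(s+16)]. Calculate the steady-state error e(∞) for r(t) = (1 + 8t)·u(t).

System type = 0 (no poles at s=0). Taking each input component in turn:
  • 1: e_ss = 1/(1+K_p) with K_p=5/12 → 12/17.
  • 8t: a type-0 system cannot track it, e_ss → ∞.
The unbounded component dominates.

infinity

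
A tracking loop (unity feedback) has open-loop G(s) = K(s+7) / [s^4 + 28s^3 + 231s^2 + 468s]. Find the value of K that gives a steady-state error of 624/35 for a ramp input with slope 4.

Lowest-order denominator term is 468s, so the open loop has 1 pole at the origin → type 1 system.
K_v = lim_{s→0} s·G(s) = K·7 / 468 = (7/468)·K.
e_ss = 4/K_v = 624/35 ⇒ K_v = 35/156 ⇒ K = (35/156)/(7/468) = 15.

15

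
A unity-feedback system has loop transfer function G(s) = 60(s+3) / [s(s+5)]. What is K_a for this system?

0

The open loop has one pole at the origin → type 1 system.
K_a = lim_{s→0} s^2·G(s) = 0 (the extra factor of s kills the finite limit).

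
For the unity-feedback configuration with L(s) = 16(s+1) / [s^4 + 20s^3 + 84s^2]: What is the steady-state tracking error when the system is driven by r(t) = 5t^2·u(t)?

The denominator has no term below 84s^2 — 2 poles at s=0, type 2.
K_a = lim_{s→0} s^2·L(s) = 16·1 / 84 = 4/21.
r(t) = 5t^2 gives R(s) = 10/s^3.
e_ss = 10/K_a = 10/(4/21) = 52.5.

52.5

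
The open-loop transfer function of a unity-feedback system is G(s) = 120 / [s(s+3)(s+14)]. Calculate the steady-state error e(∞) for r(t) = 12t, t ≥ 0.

The open loop has one pole at the origin → type 1 system.
K_v = lim_{s→0} s·G(s) = 120 / (3·14) = 20/7.
e_ss = 12/K_v = 12/(20/7) = 4.2.

4.2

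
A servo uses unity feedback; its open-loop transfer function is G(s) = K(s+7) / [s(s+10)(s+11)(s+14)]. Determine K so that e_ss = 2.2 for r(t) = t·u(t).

The open loop has one pole at the origin → type 1 system.
K_v = lim_{s→0} s·G(s) = K·7 / (10·11·14) = (1/220)·K.
e_ss = 1/K_v = 2.2 ⇒ K_v = 5/11 ⇒ K = (5/11)/(1/220) = 100.

100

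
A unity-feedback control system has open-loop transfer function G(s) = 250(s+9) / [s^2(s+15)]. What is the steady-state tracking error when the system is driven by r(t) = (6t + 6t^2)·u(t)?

0.08

System type = 2 (two poles at s=0). By superposition:
  • 6t: tracked with zero error.
  • 6t^2: e_ss = 12/K_a with K_a=150 → 0.08.
Total e_ss = 0.08.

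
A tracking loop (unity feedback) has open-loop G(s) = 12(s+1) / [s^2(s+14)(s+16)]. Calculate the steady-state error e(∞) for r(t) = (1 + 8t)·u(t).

0

Two free integrators in G(s): this is a type 2 system. By superposition:
  • 1: tracked with zero error.
  • 8t: tracked with zero error.
Total e_ss = 0.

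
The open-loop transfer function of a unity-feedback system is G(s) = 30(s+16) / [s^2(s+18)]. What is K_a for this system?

G(s) has two factors of s in the denominator, so the system is type 2.
K_a = lim_{s→0} s^2·G(s) = 30·16 / (18) = 80/3.

80/3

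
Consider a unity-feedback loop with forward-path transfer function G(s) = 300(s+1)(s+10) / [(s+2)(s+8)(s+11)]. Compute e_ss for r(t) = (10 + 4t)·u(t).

G(s) has no factors of s in the denominator, so the system is type 0. By superposition:
  • 10: e_ss = 10/(1+K_p) with K_p=375/22 → 220/397.
  • 4t: a type-0 system cannot track it, e_ss → ∞.
The unbounded component dominates.

infinity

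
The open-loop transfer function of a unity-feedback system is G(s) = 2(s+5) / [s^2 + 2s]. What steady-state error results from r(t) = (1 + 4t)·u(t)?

0.8

Lowest-order denominator term is 2s, so the open loop has 1 pole at the origin → type 1 system. Treating each term separately:
  • 1: tracked with zero error.
  • 4t: e_ss = 4/K_v with K_v=5 → 0.8.
Total e_ss = 0.8.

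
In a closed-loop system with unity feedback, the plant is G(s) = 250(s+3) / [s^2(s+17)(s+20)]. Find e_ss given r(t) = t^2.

68/75

Two free integrators in G(s): this is a type 2 system.
K_a = lim_{s→0} s^2·G(s) = 250·3 / (17·20) = 75/34.
r(t) = t^2 gives R(s) = 2/s^3.
e_ss = 2/K_a = 2/(75/34) = 68/75.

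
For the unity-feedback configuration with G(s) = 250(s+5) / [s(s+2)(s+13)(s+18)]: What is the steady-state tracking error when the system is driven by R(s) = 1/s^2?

One free integrator in G(s): this is a type 1 system.
K_v = lim_{s→0} s·G(s) = 250·5 / (2·13·18) = 625/234.
e_ss = 1/K_v = 1/(625/234) = 0.3744.

0.3744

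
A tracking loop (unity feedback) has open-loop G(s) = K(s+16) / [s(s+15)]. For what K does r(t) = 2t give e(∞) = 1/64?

One free integrator in G(s): this is a type 1 system.
K_v = lim_{s→0} s·G(s) = K·16 / (15) = (16/15)·K.
e_ss = 2/K_v = 1/64 ⇒ K_v = 128 ⇒ K = 128/(16/15) = 120.

120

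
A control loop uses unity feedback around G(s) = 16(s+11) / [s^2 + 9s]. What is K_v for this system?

The denominator has no term below 9s — 1 pole at s=0, type 1.
K_v = lim_{s→0} s·G(s) = 16·11 / 9 = 176/9.

176/9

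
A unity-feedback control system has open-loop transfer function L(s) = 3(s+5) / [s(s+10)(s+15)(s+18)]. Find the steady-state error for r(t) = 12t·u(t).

2160

L(s) has one factor of s in the denominator, so the system is type 1.
K_v = lim_{s→0} s·L(s) = 3·5 / (10·15·18) = 1/180.
e_ss = 12/K_v = 12/(1/180) = 2160.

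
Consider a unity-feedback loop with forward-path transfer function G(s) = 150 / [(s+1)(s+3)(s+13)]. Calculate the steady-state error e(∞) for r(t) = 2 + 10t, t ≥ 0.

infinity

System type = 0 (no poles at s=0). Treating each term separately:
  • 2: e_ss = 2/(1+K_p) with K_p=50/13 → 26/63.
  • 10t: a type-0 system cannot track it, e_ss → ∞.
The unbounded component dominates.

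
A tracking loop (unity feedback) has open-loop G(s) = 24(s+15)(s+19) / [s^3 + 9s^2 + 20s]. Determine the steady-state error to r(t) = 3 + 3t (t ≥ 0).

1/114

The denominator has no term below 20s — 1 pole at s=0, type 1. Taking each input component in turn:
  • 3: tracked with zero error.
  • 3t: e_ss = 3/K_v with K_v=342 → 1/114.
Total e_ss = 1/114.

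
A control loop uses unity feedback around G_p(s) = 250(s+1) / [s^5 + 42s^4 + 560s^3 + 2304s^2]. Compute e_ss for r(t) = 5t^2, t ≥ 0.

The denominator has no term below 2304s^2 — 2 poles at s=0, type 2.
K_a = lim_{s→0} s^2·G_p(s) = 250·1 / 2304 = 125/1152.
r(t) = 5t^2 gives R(s) = 10/s^3.
e_ss = 10/K_a = 10/(125/1152) = 92.16.

92.16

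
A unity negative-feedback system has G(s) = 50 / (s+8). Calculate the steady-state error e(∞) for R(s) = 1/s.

System type = 0 (no poles at s=0).
K_p = lim_{s→0} G(s) = 50 / (8) = 6.25.
e_ss = 1/(1 + K_p) = 1/7.25 = 4/29.

4/29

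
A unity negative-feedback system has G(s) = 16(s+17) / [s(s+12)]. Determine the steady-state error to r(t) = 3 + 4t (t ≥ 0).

The open loop has one pole at the origin → type 1 system. Treating each term separately:
  • 3: tracked with zero error.
  • 4t: e_ss = 4/K_v with K_v=68/3 → 3/17.
Total e_ss = 3/17.

3/17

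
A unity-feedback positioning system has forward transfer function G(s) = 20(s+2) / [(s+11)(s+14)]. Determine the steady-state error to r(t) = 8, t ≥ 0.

616/97

No free integrators in G(s): this is a type 0 system.
K_p = lim_{s→0} G(s) = 20·2 / (11·14) = 20/77.
e_ss = 8/(1 + K_p) = 8/(97/77) = 616/97.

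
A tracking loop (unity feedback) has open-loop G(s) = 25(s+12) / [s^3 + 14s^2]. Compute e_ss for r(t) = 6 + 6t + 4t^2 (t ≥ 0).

The denominator has no term below 14s^2 — 2 poles at s=0, type 2. Treating each term separately:
  • 6: tracked with zero error.
  • 6t: tracked with zero error.
  • 4t^2: e_ss = 8/K_a with K_a=150/7 → 28/75.
Total e_ss = 28/75.

28/75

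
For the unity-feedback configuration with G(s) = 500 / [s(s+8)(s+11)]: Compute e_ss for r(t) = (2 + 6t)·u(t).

1.056

The open loop has one pole at the origin → type 1 system. Treating each term separately:
  • 2: tracked with zero error.
  • 6t: e_ss = 6/K_v with K_v=125/22 → 1.056.
Total e_ss = 1.056.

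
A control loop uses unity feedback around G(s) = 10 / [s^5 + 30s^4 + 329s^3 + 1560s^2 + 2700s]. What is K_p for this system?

K_p = lim_{s→0} G(s); with 1 pole at the origin the limit diverges, so K_p = ∞.

infinity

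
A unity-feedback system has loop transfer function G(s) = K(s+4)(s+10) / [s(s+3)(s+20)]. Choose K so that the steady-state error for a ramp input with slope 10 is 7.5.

G(s) has one factor of s in the denominator, so the system is type 1.
K_v = lim_{s→0} s·G(s) = K·4·10 / (3·20) = (2/3)·K.
e_ss = 10/K_v = 7.5 ⇒ K_v = 4/3 ⇒ K = (4/3)/(2/3) = 2.

2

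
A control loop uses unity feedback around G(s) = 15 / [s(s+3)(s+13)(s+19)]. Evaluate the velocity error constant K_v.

The open loop has one pole at the origin → type 1 system.
K_v = lim_{s→0} s·G(s) = 15 / (3·13·19) = 5/247.

5/247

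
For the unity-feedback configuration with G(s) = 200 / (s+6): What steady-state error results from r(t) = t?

infinity

System type = 0 (no poles at s=0).
K_v = lim_{s→0} s·G(s) = 0; the steady-state error to this ramp input grows without bound.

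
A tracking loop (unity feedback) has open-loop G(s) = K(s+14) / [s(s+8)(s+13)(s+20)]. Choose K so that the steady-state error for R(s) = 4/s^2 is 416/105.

One free integrator in G(s): this is a type 1 system.
K_v = lim_{s→0} s·G(s) = K·14 / (8·13·20) = (7/1040)·K.
e_ss = 4/K_v = 416/105 ⇒ K_v = 105/104 ⇒ K = (105/104)/(7/1040) = 150.

150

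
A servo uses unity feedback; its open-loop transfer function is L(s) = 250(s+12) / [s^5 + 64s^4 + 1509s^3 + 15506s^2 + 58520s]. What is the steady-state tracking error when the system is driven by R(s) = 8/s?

The denominator has no term below 58520s — 1 pole at s=0, type 1.
K_p = ∞ for a type-1 system; e_ss to a step is zero.

0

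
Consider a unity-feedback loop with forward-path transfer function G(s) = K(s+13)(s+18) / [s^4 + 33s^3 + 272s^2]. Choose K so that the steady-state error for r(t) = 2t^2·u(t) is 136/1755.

The denominator has no term below 272s^2 — 2 poles at s=0, type 2.
K_a = lim_{s→0} s^2·G(s) = K·13·18 / 272 = (117/136)·K.
e_ss = 4/K_a = 136/1755 ⇒ K_a = 1755/34 ⇒ K = (1755/34)/(117/136) = 60.

60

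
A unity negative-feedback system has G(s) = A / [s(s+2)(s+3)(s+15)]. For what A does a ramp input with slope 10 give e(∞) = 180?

System type = 1 (one pole at s=0).
K_v = lim_{s→0} s·G(s) = A / (2·3·15) = (1/90)·A.
e_ss = 10/K_v = 180 ⇒ K_v = 1/18 ⇒ A = (1/18)/(1/90) = 5.

5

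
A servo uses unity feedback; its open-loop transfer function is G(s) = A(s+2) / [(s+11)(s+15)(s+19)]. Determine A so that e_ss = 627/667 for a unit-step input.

100

G(s) has no factors of s in the denominator, so the system is type 0.
K_p = lim_{s→0} G(s) = A·2 / (11·15·19) = (2/3135)·A.
e_ss = 1/(1 + K_p) = 627/667 ⇒ 1 + (2/3135)·A = 667/627 ⇒ A = 100.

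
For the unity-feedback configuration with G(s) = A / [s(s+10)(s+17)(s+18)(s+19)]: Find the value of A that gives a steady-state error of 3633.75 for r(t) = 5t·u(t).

80

System type = 1 (one pole at s=0).
K_v = lim_{s→0} s·G(s) = A / (10·17·18·19) = (1/58140)·A.
e_ss = 5/K_v = 3633.75 ⇒ K_v = 4/2907 ⇒ A = (4/2907)/(1/58140) = 80.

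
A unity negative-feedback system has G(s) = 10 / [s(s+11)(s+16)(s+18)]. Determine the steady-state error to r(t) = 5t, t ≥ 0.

G(s) has one factor of s in the denominator, so the system is type 1.
K_v = lim_{s→0} s·G(s) = 10 / (11·16·18) = 5/1584.
e_ss = 5/K_v = 5/(5/1584) = 1584.

1584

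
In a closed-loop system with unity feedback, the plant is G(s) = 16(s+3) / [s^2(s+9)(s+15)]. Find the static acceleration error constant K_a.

The open loop has two poles at the origin → type 2 system.
K_a = lim_{s→0} s^2·G(s) = 16·3 / (9·15) = 16/45.

16/45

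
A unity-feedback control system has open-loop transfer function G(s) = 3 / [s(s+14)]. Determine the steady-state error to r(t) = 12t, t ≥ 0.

56

System type = 1 (one pole at s=0).
K_v = lim_{s→0} s·G(s) = 3 / (14) = 3/14.
e_ss = 12/K_v = 12/(3/14) = 56.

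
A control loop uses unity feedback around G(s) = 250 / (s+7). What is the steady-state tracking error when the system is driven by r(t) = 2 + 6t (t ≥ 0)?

infinity

No free integrators in G(s): this is a type 0 system. By superposition:
  • 2: e_ss = 2/(1+K_p) with K_p=250/7 → 14/257.
  • 6t: a type-0 system cannot track it, e_ss → ∞.
The unbounded component dominates.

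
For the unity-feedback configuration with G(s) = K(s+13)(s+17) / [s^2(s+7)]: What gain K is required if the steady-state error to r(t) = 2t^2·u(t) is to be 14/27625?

250

Two free integrators in G(s): this is a type 2 system.
K_a = lim_{s→0} s^2·G(s) = K·13·17 / (7) = (221/7)·K.
e_ss = 4/K_a = 14/27625 ⇒ K_a = 55250/7 ⇒ K = (55250/7)/(221/7) = 250.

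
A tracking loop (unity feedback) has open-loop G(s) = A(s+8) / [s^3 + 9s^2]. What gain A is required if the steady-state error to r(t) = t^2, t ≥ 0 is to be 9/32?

8

Factoring s^2 from the denominator leaves a polynomial with constant term 9, so the system is type 2.
K_a = lim_{s→0} s^2·G(s) = A·8 / 9 = (8/9)·A.
e_ss = 2/K_a = 9/32 ⇒ K_a = 64/9 ⇒ A = (64/9)/(8/9) = 8.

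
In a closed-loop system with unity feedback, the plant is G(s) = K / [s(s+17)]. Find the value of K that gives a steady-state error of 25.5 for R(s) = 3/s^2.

G(s) has one factor of s in the denominator, so the system is type 1.
K_v = lim_{s→0} s·G(s) = K / (17) = (1/17)·K.
e_ss = 3/K_v = 25.5 ⇒ K_v = 2/17 ⇒ K = (2/17)/(1/17) = 2.

2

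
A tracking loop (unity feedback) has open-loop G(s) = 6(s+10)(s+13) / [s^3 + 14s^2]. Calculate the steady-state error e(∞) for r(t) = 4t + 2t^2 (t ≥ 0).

14/195

Lowest-order denominator term is 14s^2, so the open loop has 2 poles at the origin → type 2 system. Treating each term separately:
  • 4t: tracked with zero error.
  • 2t^2: e_ss = 4/K_a with K_a=390/7 → 14/195.
Total e_ss = 14/195.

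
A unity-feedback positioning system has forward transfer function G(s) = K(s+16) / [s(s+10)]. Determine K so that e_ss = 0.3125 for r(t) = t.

2

The open loop has one pole at the origin → type 1 system.
K_v = lim_{s→0} s·G(s) = K·16 / (10) = 1.6·K.
e_ss = 1/K_v = 0.3125 ⇒ K_v = 3.2 ⇒ K = 3.2/1.6 = 2.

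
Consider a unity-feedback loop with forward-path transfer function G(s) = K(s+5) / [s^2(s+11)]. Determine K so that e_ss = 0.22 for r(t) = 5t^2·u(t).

100

The open loop has two poles at the origin → type 2 system.
K_a = lim_{s→0} s^2·G(s) = K·5 / (11) = (5/11)·K.
e_ss = 10/K_a = 0.22 ⇒ K_a = 500/11 ⇒ K = (500/11)/(5/11) = 100.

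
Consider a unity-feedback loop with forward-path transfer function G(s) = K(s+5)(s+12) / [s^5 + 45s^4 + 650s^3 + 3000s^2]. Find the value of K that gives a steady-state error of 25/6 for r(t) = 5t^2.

120

The denominator has no term below 3000s^2 — 2 poles at s=0, type 2.
K_a = lim_{s→0} s^2·G(s) = K·5·12 / 3000 = 0.02·K.
e_ss = 10/K_a = 25/6 ⇒ K_a = 2.4 ⇒ K = 2.4/0.02 = 120.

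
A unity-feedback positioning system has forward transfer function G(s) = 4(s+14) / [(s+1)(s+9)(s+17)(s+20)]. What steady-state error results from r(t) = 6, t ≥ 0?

The open loop has no poles at the origin → type 0 system.
K_p = lim_{s→0} G(s) = 4·14 / (1·9·17·20) = 14/765.
e_ss = 6/(1 + K_p) = 6/(779/765) = 4590/779.

4590/779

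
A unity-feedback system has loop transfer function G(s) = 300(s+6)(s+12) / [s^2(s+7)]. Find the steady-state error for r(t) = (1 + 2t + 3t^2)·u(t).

System type = 2 (two poles at s=0). By superposition:
  • 1: tracked with zero error.
  • 2t: tracked with zero error.
  • 3t^2: e_ss = 6/K_a with K_a=21600/7 → 7/3600.
Total e_ss = 7/3600.

7/3600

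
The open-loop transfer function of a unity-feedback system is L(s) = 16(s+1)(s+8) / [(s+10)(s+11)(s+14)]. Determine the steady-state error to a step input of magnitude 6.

The open loop has no poles at the origin → type 0 system.
K_p = lim_{s→0} L(s) = 16·1·8 / (10·11·14) = 32/385.
e_ss = 6/(1 + K_p) = 6/(417/385) = 770/139.

770/139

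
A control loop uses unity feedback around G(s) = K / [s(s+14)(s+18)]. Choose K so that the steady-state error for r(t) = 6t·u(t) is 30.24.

50

G(s) has one factor of s in the denominator, so the system is type 1.
K_v = lim_{s→0} s·G(s) = K / (14·18) = (1/252)·K.
e_ss = 6/K_v = 30.24 ⇒ K_v = 25/126 ⇒ K = (25/126)/(1/252) = 50.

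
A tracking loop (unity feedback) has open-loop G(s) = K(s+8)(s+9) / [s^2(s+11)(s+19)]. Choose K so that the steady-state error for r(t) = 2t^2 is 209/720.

40

The open loop has two poles at the origin → type 2 system.
K_a = lim_{s→0} s^2·G(s) = K·8·9 / (11·19) = (72/209)·K.
e_ss = 4/K_a = 209/720 ⇒ K_a = 2880/209 ⇒ K = (2880/209)/(72/209) = 40.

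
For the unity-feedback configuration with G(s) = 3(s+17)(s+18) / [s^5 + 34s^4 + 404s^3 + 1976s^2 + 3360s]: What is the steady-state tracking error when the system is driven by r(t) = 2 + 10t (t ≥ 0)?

5600/153

Factoring s from the denominator leaves a polynomial with constant term 3360, so the system is type 1. By superposition:
  • 2: tracked with zero error.
  • 10t: e_ss = 10/K_v with K_v=153/560 → 5600/153.
Total e_ss = 5600/153.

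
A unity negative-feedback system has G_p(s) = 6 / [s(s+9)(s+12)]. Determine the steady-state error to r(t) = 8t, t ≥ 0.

G_p(s) has one factor of s in the denominator, so the system is type 1.
K_v = lim_{s→0} s·G_p(s) = 6 / (9·12) = 1/18.
e_ss = 8/K_v = 8/(1/18) = 144.

144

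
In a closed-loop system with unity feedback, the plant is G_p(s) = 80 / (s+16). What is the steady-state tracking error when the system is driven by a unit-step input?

1/6

System type = 0 (no poles at s=0).
K_p = lim_{s→0} G_p(s) = 80 / (16) = 5.
e_ss = 1/(1 + K_p) = 1/6.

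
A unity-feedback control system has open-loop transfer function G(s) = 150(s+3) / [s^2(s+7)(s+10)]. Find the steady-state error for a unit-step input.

Two free integrators in G(s): this is a type 2 system.
A type-2 system has K_p = ∞, so it tracks a step input with zero steady-state error.

0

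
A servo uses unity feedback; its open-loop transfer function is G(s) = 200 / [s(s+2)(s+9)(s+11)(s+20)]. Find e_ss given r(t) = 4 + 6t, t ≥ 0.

The open loop has one pole at the origin → type 1 system. By superposition:
  • 4: tracked with zero error.
  • 6t: e_ss = 6/K_v with K_v=5/99 → 118.8.
Total e_ss = 118.8.

118.8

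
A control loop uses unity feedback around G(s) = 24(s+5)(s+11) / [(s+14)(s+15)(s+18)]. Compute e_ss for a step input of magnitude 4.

252/85

G(s) has no factors of s in the denominator, so the system is type 0.
K_p = lim_{s→0} G(s) = 24·5·11 / (14·15·18) = 22/63.
e_ss = 4/(1 + K_p) = 4/(85/63) = 252/85.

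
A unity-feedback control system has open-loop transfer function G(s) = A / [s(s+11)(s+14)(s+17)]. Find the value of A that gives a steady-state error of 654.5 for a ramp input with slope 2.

One free integrator in G(s): this is a type 1 system.
K_v = lim_{s→0} s·G(s) = A / (11·14·17) = (1/2618)·A.
e_ss = 2/K_v = 654.5 ⇒ K_v = 4/1309 ⇒ A = (4/1309)/(1/2618) = 8.

8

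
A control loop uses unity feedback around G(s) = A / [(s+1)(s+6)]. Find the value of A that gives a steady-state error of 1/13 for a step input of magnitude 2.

No free integrators in G(s): this is a type 0 system.
K_p = lim_{s→0} G(s) = A / (1·6) = (1/6)·A.
e_ss = 2/(1 + K_p) = 1/13 ⇒ 1 + (1/6)·A = 26 ⇒ A = 150.

150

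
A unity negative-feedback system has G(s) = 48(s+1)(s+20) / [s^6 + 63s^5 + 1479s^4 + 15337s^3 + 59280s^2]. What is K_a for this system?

4/247

Lowest-order denominator term is 59280s^2, so the open loop has 2 poles at the origin → type 2 system.
K_a = lim_{s→0} s^2·G(s) = 48·1·20 / 59280 = 4/247.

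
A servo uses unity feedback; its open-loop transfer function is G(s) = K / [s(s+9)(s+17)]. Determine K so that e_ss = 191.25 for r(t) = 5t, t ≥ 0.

4

System type = 1 (one pole at s=0).
K_v = lim_{s→0} s·G(s) = K / (9·17) = (1/153)·K.
e_ss = 5/K_v = 191.25 ⇒ K_v = 4/153 ⇒ K = (4/153)/(1/153) = 4.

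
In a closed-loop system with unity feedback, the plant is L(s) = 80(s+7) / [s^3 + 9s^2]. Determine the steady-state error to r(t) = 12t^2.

Factoring s^2 from the denominator leaves a polynomial with constant term 9, so the system is type 2.
K_a = lim_{s→0} s^2·L(s) = 80·7 / 9 = 560/9.
r(t) = 12t^2 gives R(s) = 24/s^3.
e_ss = 24/K_a = 24/(560/9) = 27/70.

27/70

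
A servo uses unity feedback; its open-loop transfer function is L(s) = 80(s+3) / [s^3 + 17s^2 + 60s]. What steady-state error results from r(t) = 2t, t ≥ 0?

0.5

Factoring s from the denominator leaves a polynomial with constant term 60, so the system is type 1.
K_v = lim_{s→0} s·L(s) = 80·3 / 60 = 4.
e_ss = 2/K_v = 2/4 = 0.5.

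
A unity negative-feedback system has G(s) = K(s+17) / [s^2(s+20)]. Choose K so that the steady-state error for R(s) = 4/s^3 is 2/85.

Two free integrators in G(s): this is a type 2 system.
K_a = lim_{s→0} s^2·G(s) = K·17 / (20) = 0.85·K.
e_ss = 4/K_a = 2/85 ⇒ K_a = 170 ⇒ K = 170/0.85 = 200.

200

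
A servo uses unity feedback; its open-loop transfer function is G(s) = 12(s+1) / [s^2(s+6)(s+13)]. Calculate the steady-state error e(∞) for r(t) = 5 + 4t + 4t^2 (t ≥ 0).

Two free integrators in G(s): this is a type 2 system. Treating each term separately:
  • 5: tracked with zero error.
  • 4t: tracked with zero error.
  • 4t^2: e_ss = 8/K_a with K_a=2/13 → 52.
Total e_ss = 52.

52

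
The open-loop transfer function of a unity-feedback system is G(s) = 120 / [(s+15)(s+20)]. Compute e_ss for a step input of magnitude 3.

System type = 0 (no poles at s=0).
K_p = lim_{s→0} G(s) = 120 / (15·20) = 0.4.
e_ss = 3/(1 + K_p) = 3/1.4 = 15/7.

15/7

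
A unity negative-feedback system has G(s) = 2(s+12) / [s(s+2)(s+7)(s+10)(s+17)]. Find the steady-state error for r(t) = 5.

0

System type = 1 (one pole at s=0).
K_p = ∞ for a type-1 system; e_ss to a step is zero.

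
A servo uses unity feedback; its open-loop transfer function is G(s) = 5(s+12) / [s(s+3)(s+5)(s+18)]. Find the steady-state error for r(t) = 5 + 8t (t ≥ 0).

36

G(s) has one factor of s in the denominator, so the system is type 1. Taking each input component in turn:
  • 5: tracked with zero error.
  • 8t: e_ss = 8/K_v with K_v=2/9 → 36.
Total e_ss = 36.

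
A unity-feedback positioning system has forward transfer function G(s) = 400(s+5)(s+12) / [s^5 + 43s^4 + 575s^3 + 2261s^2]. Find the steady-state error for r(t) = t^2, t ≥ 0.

2261/12000

The denominator has no term below 2261s^2 — 2 poles at s=0, type 2.
K_a = lim_{s→0} s^2·G(s) = 400·5·12 / 2261 = 24000/2261.
r(t) = t^2 gives R(s) = 2/s^3.
e_ss = 2/K_a = 2/(24000/2261) = 2261/12000.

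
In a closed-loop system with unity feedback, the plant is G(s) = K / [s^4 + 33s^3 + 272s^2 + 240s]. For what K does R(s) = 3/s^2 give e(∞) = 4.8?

150

The denominator has no term below 240s — 1 pole at s=0, type 1.
K_v = lim_{s→0} s·G(s) = K / 240 = (1/240)·K.
e_ss = 3/K_v = 4.8 ⇒ K_v = 0.625 ⇒ K = 0.625/(1/240) = 150.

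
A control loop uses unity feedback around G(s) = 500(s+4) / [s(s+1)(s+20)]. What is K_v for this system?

One free integrator in G(s): this is a type 1 system.
K_v = lim_{s→0} s·G(s) = 500·4 / (1·20) = 100.

100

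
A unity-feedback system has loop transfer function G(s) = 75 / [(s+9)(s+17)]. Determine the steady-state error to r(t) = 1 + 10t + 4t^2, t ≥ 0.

infinity

G(s) has no factors of s in the denominator, so the system is type 0. By superposition:
  • 1: e_ss = 1/(1+K_p) with K_p=25/51 → 51/76.
  • 10t: a type-0 system cannot track it, e_ss → ∞.
  • 4t^2: a type-0 system cannot track it, e_ss → ∞.
The unbounded component dominates.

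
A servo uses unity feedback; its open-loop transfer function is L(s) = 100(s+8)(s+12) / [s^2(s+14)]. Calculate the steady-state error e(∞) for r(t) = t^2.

7/2400

Two free integrators in L(s): this is a type 2 system.
K_a = lim_{s→0} s^2·L(s) = 100·8·12 / (14) = 4800/7.
r(t) = t^2 gives R(s) = 2/s^3.
e_ss = 2/K_a = 2/(4800/7) = 7/2400.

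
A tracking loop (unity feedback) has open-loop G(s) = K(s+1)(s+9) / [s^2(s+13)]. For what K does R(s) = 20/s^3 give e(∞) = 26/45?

50

System type = 2 (two poles at s=0).
K_a = lim_{s→0} s^2·G(s) = K·1·9 / (13) = (9/13)·K.
e_ss = 20/K_a = 26/45 ⇒ K_a = 450/13 ⇒ K = (450/13)/(9/13) = 50.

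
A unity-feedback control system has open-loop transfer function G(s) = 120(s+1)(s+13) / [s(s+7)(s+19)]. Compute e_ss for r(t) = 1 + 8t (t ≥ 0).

133/195

One free integrator in G(s): this is a type 1 system. By superposition:
  • 1: tracked with zero error.
  • 8t: e_ss = 8/K_v with K_v=1560/133 → 133/195.
Total e_ss = 133/195.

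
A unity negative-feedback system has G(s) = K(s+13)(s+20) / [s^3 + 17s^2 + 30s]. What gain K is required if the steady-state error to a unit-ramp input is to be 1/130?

15

The denominator has no term below 30s — 1 pole at s=0, type 1.
K_v = lim_{s→0} s·G(s) = K·13·20 / 30 = (26/3)·K.
e_ss = 1/K_v = 1/130 ⇒ K_v = 130 ⇒ K = 130/(26/3) = 15.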